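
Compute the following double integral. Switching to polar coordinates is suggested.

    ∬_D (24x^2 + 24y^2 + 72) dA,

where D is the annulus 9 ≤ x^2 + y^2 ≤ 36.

The region D is 3 ≤ r ≤ 6, 0 ≤ θ ≤ 2π in polar coordinates, where x = r cos(θ), y = r sin(θ), and dA = r dr dθ.

Under the substitution, the integrand becomes 24r^2 + 72, so

    ∬_D (24x^2 + 24y^2 + 72) dA = ∫_{0}^{2π} ∫_{3}^{6} (24r^2 + 72) · r dr dθ.

Inner integral (in r): ∫_{3}^{6} (24r^2 + 72) · r dr = 8262.

Outer integral (in θ): ∫_{0}^{2π} (8262) dθ = 16524π.

Therefore ∬_D (24x^2 + 24y^2 + 72) dA = 16524π.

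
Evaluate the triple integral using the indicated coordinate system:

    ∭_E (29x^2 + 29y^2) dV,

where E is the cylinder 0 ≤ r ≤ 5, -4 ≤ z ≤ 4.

In cylindrical coordinates, x = r cos(θ), y = r sin(θ), z = z, and dV = r dr dθ dz.

The integrand becomes 29r^2, so

    ∭_E (29x^2 + 29y^2) dV = ∫_{0}^{2π} ∫_{0}^{5} ∫_{-4}^{4} (29r^2) · r dz dr dθ.

Inner (z): 232r^3.
Middle (r from 0 to 5): 36250.
Outer (θ): 72500π.

Therefore the triple integral equals 72500π.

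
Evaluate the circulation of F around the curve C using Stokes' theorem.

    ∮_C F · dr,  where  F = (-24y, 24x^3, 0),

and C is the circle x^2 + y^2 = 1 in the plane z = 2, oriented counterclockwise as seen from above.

Let S be the flat disk x^2 + y^2 ≤ 1 in the plane z = 2, with upward unit normal n̂ = ẑ. By Stokes' theorem,

    ∮_C F · dr = ∬_S (∇ × F) · n̂ dS = ∬_D (curl F)_z dA,

where D is the disk x^2 + y^2 ≤ 1.

Compute the curl of F = (-24y, 24x^3, 0):
    (∇ × F)_x = ∂F_z/∂y - ∂F_y/∂z = 0,
    (∇ × F)_y = ∂F_x/∂z - ∂F_z/∂x = 0,
    (∇ × F)_z = ∂F_y/∂x - ∂F_x/∂y = 72x^2 + 24.

On z = 2, (curl F)_z = 72x^2 + 24.

Convert to polar (x = r cos θ, y = r sin θ, dA = r dr dθ); the integrand becomes 72r^2cos(θ)^2 + 24, so

    ∬_D (curl F)_z dA = ∫_0^{2π} ∫_0^{1} (72r^2cos(θ)^2 + 24) · r dr dθ.

Inner (r from 0 to 1): 18cos(θ)^2 + 12.
Outer (θ from 0 to 2π): 42π.

Therefore ∮_C F · dr = 42π.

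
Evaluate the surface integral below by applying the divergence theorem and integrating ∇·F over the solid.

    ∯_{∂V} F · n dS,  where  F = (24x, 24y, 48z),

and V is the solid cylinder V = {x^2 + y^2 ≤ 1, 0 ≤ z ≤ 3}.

By the divergence theorem,

    ∯_{∂V} F · n dS = ∭_V (∇ · F) dV.

Compute the divergence:
    ∇ · F = ∂F_x/∂x + ∂F_y/∂y + ∂F_z/∂z = 24 + 24 + 48 = 96.

In cylindrical coordinates, x = r cos(θ), y = r sin(θ), z = z, dV = r dr dθ dz, with 0 ≤ r ≤ 1, 0 ≤ θ ≤ 2π, 0 ≤ z ≤ 3.

The integrand, after substitution and multiplying by the volume element, becomes (96) · r, so

    ∭_V (∇·F) dV = ∫_0^{2π} ∫_0^{1} ∫_0^{3} (96) · r dz dr dθ.

Inner (z from 0 to 3): 288r.
Middle (r from 0 to 1): 144.
Outer (θ from 0 to 2π): 288π.

Therefore ∯_{∂V} F · n dS = 288π.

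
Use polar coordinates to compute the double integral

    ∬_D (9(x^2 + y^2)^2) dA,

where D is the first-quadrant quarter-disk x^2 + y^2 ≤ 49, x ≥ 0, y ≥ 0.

The region D is 0 ≤ r ≤ 7, 0 ≤ θ ≤ π/2 in polar coordinates, where x = r cos(θ), y = r sin(θ), and dA = r dr dθ.

Under the substitution, the integrand becomes 9r^4, so

    ∬_D (9(x^2 + y^2)^2) dA = ∫_{0}^{π/2} ∫_{0}^{7} (9r^4) · r dr dθ.

Inner integral (in r): ∫_{0}^{7} (9r^4) · r dr = 352947/2.

Outer integral (in θ): ∫_{0}^{π/2} (352947/2) dθ = 352947π/4.

Therefore ∬_D (9(x^2 + y^2)^2) dA = 352947π/4.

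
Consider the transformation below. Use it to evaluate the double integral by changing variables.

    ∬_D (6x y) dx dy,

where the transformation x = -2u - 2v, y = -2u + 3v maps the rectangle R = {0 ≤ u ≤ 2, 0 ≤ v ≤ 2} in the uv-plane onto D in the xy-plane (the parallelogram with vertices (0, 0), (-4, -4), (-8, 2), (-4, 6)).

Compute the Jacobian determinant of (x, y) with respect to (u, v):

    ∂(x,y)/∂(u,v) = | -2  -2 | = (-2)(3) - (-2)(-2) = -10.
                   | -2  3 |

Its absolute value is |J| = 10 (the area scaling factor).

Substituting x = -2u - 2v, y = -2u + 3v into the integrand,

    6x y → 24u^2 - 12u v - 36v^2,

so the integral becomes

    ∬_R (24u^2 - 12u v - 36v^2) · |J| du dv = ∫_0^2 ∫_0^2 (240u^2 - 120u v - 360v^2) dv du.

Inner (v): 480u^2 - 240u - 960.
Outer (u): -1120.

Therefore ∬_D (6x y) dx dy = -1120.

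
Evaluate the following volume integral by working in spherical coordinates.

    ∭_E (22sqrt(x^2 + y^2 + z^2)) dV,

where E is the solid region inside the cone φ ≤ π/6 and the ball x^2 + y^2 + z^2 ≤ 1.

In spherical coordinates, x = ρ sin(φ) cos(θ), y = ρ sin(φ) sin(θ), z = ρ cos(φ), and dV = ρ^2 sin(φ) dρ dφ dθ.

The integrand becomes 22ρ, so

    ∭_E (22sqrt(x^2 + y^2 + z^2)) dV = ∫_{0}^{2π} ∫_{0}^{π/6} ∫_{0}^{1} (22ρ) · ρ^2 sin(φ) dρ dφ dθ.

Inner (ρ): 11sin(φ)/2.
Middle (φ): 11/2 - 11sqrt(3)/4.
Outer (θ): 11π (2 - sqrt(3))/2.

Therefore the triple integral equals 11π (2 - sqrt(3))/2.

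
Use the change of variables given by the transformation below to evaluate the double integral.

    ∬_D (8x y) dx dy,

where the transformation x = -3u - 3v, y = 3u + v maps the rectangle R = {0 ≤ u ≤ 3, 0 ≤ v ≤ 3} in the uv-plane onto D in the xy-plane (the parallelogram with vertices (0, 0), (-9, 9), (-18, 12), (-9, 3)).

Compute the Jacobian determinant of (x, y) with respect to (u, v):

    ∂(x,y)/∂(u,v) = | -3  -3 | = (-3)(1) - (-3)(3) = 6.
                   | 3  1 |

Its absolute value is |J| = 6 (the area scaling factor).

Substituting x = -3u - 3v, y = 3u + v into the integrand,

    8x y → -72u^2 - 96u v - 24v^2,

so the integral becomes

    ∬_R (-72u^2 - 96u v - 24v^2) · |J| du dv = ∫_0^3 ∫_0^3 (-432u^2 - 576u v - 144v^2) dv du.

Inner (v): -1296u^2 - 2592u - 1296.
Outer (u): -27216.

Therefore ∬_D (8x y) dx dy = -27216.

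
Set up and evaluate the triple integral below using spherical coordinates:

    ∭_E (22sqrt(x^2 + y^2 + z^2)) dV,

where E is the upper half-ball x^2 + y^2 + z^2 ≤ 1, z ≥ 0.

In spherical coordinates, x = ρ sin(φ) cos(θ), y = ρ sin(φ) sin(θ), z = ρ cos(φ), and dV = ρ^2 sin(φ) dρ dφ dθ.

The integrand becomes 22ρ, so

    ∭_E (22sqrt(x^2 + y^2 + z^2)) dV = ∫_{0}^{2π} ∫_{0}^{π/2} ∫_{0}^{1} (22ρ) · ρ^2 sin(φ) dρ dφ dθ.

Inner (ρ): 11sin(φ)/2.
Middle (φ): 11/2.
Outer (θ): 11π.

Therefore the triple integral equals 11π.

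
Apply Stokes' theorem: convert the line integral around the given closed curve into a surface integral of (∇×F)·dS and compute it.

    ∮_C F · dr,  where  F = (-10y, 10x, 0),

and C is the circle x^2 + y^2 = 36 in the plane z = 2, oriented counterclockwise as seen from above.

Let S be the flat disk x^2 + y^2 ≤ 36 in the plane z = 2, with upward unit normal n̂ = ẑ. By Stokes' theorem,

    ∮_C F · dr = ∬_S (∇ × F) · n̂ dS = ∬_D (curl F)_z dA,

where D is the disk x^2 + y^2 ≤ 36.

Compute the curl of F = (-10y, 10x, 0):
    (∇ × F)_x = ∂F_z/∂y - ∂F_y/∂z = 0,
    (∇ × F)_y = ∂F_x/∂z - ∂F_z/∂x = 0,
    (∇ × F)_z = ∂F_y/∂x - ∂F_x/∂y = 20.

On z = 2, (curl F)_z = 20.

Convert to polar (x = r cos θ, y = r sin θ, dA = r dr dθ); the integrand becomes 20, so

    ∬_D (curl F)_z dA = ∫_0^{2π} ∫_0^{6} (20) · r dr dθ.

Inner (r from 0 to 6): 360.
Outer (θ from 0 to 2π): 720π.

Therefore ∮_C F · dr = 720π.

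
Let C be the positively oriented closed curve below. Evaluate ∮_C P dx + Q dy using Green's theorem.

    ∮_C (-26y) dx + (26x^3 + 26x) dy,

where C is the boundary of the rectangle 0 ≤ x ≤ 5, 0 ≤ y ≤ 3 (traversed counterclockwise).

Green's theorem converts the closed line integral into a double integral over the enclosed region D:

    ∮_C P dx + Q dy = ∬_D (∂Q/∂x - ∂P/∂y) dA.

Here P = -26y, Q = 26x^3 + 26x, so

    ∂Q/∂x = 78x^2 + 26,    ∂P/∂y = -26,
    ∂Q/∂x - ∂P/∂y = 78x^2 + 52.

D is the region 0 ≤ x ≤ 5, 0 ≤ y ≤ 3. Evaluating the double integral:

    ∬_D (78x^2 + 52) dA = ∫_0^{5} ∫_0^{3} (78x^2 + 52) dy dx.

Inner (y from 0 to 3): 234x^2 + 156.
Outer (x from 0 to 5): 10530.

Therefore ∮_C P dx + Q dy = 10530.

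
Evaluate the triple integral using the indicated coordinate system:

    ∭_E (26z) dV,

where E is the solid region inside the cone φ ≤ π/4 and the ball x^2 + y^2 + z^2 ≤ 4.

In spherical coordinates, x = ρ sin(φ) cos(θ), y = ρ sin(φ) sin(θ), z = ρ cos(φ), and dV = ρ^2 sin(φ) dρ dφ dθ.

The integrand becomes 26ρ cos(φ), so

    ∭_E (26z) dV = ∫_{0}^{2π} ∫_{0}^{π/4} ∫_{0}^{2} (26ρ cos(φ)) · ρ^2 sin(φ) dρ dφ dθ.

Inner (ρ): 52sin(2φ).
Middle (φ): 26.
Outer (θ): 52π.

Therefore the triple integral equals 52π.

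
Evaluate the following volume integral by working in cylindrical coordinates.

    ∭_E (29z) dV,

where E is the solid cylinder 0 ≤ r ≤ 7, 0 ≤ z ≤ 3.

In cylindrical coordinates, x = r cos(θ), y = r sin(θ), z = z, and dV = r dr dθ dz.

The integrand becomes 29z, so

    ∭_E (29z) dV = ∫_{0}^{2π} ∫_{0}^{7} ∫_{0}^{3} (29z) · r dz dr dθ.

Inner (z): 261r/2.
Middle (r from 0 to 7): 12789/4.
Outer (θ): 12789π/2.

Therefore the triple integral equals 12789π/2.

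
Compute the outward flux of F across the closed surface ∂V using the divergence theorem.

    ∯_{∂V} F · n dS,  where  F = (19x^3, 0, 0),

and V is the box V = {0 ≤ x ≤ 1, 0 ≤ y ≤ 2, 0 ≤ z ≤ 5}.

By the divergence theorem,

    ∯_{∂V} F · n dS = ∭_V (∇ · F) dV.

Compute the divergence:
    ∇ · F = ∂F_x/∂x + ∂F_y/∂y + ∂F_z/∂z = 57x^2 + 0 + 0 = 57x^2.

V is a rectangular box, so dV = dx dy dz with 0 ≤ x ≤ 1, 0 ≤ y ≤ 2, 0 ≤ z ≤ 5.

Integrate (57x^2) over V as an iterated integral:

    ∭_V (∇·F) dV = ∫_0^{1} ∫_0^{2} ∫_0^{5} (57x^2) dz dy dx.

Inner (z from 0 to 5): 285x^2.
Middle (y from 0 to 2): 570x^2.
Outer (x from 0 to 1): 190.

Therefore ∯_{∂V} F · n dS = 190.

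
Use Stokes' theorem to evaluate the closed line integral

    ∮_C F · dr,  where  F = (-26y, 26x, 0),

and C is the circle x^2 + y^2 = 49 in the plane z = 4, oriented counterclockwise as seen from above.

Let S be the flat disk x^2 + y^2 ≤ 49 in the plane z = 4, with upward unit normal n̂ = ẑ. By Stokes' theorem,

    ∮_C F · dr = ∬_S (∇ × F) · n̂ dS = ∬_D (curl F)_z dA,

where D is the disk x^2 + y^2 ≤ 49.

Compute the curl of F = (-26y, 26x, 0):
    (∇ × F)_x = ∂F_z/∂y - ∂F_y/∂z = 0,
    (∇ × F)_y = ∂F_x/∂z - ∂F_z/∂x = 0,
    (∇ × F)_z = ∂F_y/∂x - ∂F_x/∂y = 52.

On z = 4, (curl F)_z = 52.

Convert to polar (x = r cos θ, y = r sin θ, dA = r dr dθ); the integrand becomes 52, so

    ∬_D (curl F)_z dA = ∫_0^{2π} ∫_0^{7} (52) · r dr dθ.

Inner (r from 0 to 7): 1274.
Outer (θ from 0 to 2π): 2548π.

Therefore ∮_C F · dr = 2548π.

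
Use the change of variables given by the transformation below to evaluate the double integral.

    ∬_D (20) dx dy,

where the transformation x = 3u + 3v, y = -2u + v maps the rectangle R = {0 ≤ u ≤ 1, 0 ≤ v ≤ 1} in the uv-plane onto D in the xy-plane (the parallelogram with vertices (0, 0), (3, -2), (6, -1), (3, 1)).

Compute the Jacobian determinant of (x, y) with respect to (u, v):

    ∂(x,y)/∂(u,v) = | 3  3 | = (3)(1) - (3)(-2) = 9.
                   | -2  1 |

Its absolute value is |J| = 9 (the area scaling factor).

Substituting x = 3u + 3v, y = -2u + v into the integrand,

    20 → 20,

so the integral becomes

    ∬_R (20) · |J| du dv = ∫_0^1 ∫_0^1 (180) dv du.

Inner (v): 180.
Outer (u): 180.

Therefore ∬_D (20) dx dy = 180.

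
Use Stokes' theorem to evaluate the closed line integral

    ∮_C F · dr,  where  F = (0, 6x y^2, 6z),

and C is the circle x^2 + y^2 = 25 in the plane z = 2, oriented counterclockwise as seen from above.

Let S be the flat disk x^2 + y^2 ≤ 25 in the plane z = 2, with upward unit normal n̂ = ẑ. By Stokes' theorem,

    ∮_C F · dr = ∬_S (∇ × F) · n̂ dS = ∬_D (curl F)_z dA,

where D is the disk x^2 + y^2 ≤ 25.

Compute the curl of F = (0, 6x y^2, 6z):
    (∇ × F)_x = ∂F_z/∂y - ∂F_y/∂z = 0,
    (∇ × F)_y = ∂F_x/∂z - ∂F_z/∂x = 0,
    (∇ × F)_z = ∂F_y/∂x - ∂F_x/∂y = 6y^2.

On z = 2, (curl F)_z = 6y^2.

Convert to polar (x = r cos θ, y = r sin θ, dA = r dr dθ); the integrand becomes 6r^2sin(θ)^2, so

    ∬_D (curl F)_z dA = ∫_0^{2π} ∫_0^{5} (6r^2sin(θ)^2) · r dr dθ.

Inner (r from 0 to 5): 1875sin(θ)^2/2.
Outer (θ from 0 to 2π): 1875π/2.

Therefore ∮_C F · dr = 1875π/2.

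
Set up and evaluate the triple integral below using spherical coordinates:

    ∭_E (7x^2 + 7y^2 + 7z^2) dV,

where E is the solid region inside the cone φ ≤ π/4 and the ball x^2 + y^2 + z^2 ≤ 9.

In spherical coordinates, x = ρ sin(φ) cos(θ), y = ρ sin(φ) sin(θ), z = ρ cos(φ), and dV = ρ^2 sin(φ) dρ dφ dθ.

The integrand becomes 7ρ^2, so

    ∭_E (7x^2 + 7y^2 + 7z^2) dV = ∫_{0}^{2π} ∫_{0}^{π/4} ∫_{0}^{3} (7ρ^2) · ρ^2 sin(φ) dρ dφ dθ.

Inner (ρ): 1701sin(φ)/5.
Middle (φ): 1701/5 - 1701sqrt(2)/10.
Outer (θ): 1701π (2 - sqrt(2))/5.

Therefore the triple integral equals 1701π (2 - sqrt(2))/5.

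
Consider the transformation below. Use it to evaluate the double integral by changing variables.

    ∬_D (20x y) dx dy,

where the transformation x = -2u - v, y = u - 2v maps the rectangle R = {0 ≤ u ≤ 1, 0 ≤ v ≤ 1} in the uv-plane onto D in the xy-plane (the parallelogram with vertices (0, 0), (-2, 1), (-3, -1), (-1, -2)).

Compute the Jacobian determinant of (x, y) with respect to (u, v):

    ∂(x,y)/∂(u,v) = | -2  -1 | = (-2)(-2) - (-1)(1) = 5.
                   | 1  -2 |

Its absolute value is |J| = 5 (the area scaling factor).

Substituting x = -2u - v, y = u - 2v into the integrand,

    20x y → -40u^2 + 60u v + 40v^2,

so the integral becomes

    ∬_R (-40u^2 + 60u v + 40v^2) · |J| du dv = ∫_0^1 ∫_0^1 (-200u^2 + 300u v + 200v^2) dv du.

Inner (v): -200u^2 + 150u + 200/3.
Outer (u): 75.

Therefore ∬_D (20x y) dx dy = 75.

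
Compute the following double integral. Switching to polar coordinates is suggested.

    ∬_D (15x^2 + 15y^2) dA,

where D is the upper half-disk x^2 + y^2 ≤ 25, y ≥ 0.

The region D is 0 ≤ r ≤ 5, 0 ≤ θ ≤ π in polar coordinates, where x = r cos(θ), y = r sin(θ), and dA = r dr dθ.

Under the substitution, the integrand becomes 15r^2, so

    ∬_D (15x^2 + 15y^2) dA = ∫_{0}^{π} ∫_{0}^{5} (15r^2) · r dr dθ.

Inner integral (in r): ∫_{0}^{5} (15r^2) · r dr = 9375/4.

Outer integral (in θ): ∫_{0}^{π} (9375/4) dθ = 9375π/4.

Therefore ∬_D (15x^2 + 15y^2) dA = 9375π/4.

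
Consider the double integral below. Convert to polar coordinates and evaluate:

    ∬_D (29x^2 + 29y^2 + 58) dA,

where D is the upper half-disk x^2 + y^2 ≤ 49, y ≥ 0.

The region D is 0 ≤ r ≤ 7, 0 ≤ θ ≤ π in polar coordinates, where x = r cos(θ), y = r sin(θ), and dA = r dr dθ.

Under the substitution, the integrand becomes 29r^2 + 58, so

    ∬_D (29x^2 + 29y^2 + 58) dA = ∫_{0}^{π} ∫_{0}^{7} (29r^2 + 58) · r dr dθ.

Inner integral (in r): ∫_{0}^{7} (29r^2 + 58) · r dr = 75313/4.

Outer integral (in θ): ∫_{0}^{π} (75313/4) dθ = 75313π/4.

Therefore ∬_D (29x^2 + 29y^2 + 58) dA = 75313π/4.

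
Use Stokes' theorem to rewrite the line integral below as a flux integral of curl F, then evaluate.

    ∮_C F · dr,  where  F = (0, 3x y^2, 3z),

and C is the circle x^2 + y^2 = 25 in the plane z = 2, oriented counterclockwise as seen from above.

Let S be the flat disk x^2 + y^2 ≤ 25 in the plane z = 2, with upward unit normal n̂ = ẑ. By Stokes' theorem,

    ∮_C F · dr = ∬_S (∇ × F) · n̂ dS = ∬_D (curl F)_z dA,

where D is the disk x^2 + y^2 ≤ 25.

Compute the curl of F = (0, 3x y^2, 3z):
    (∇ × F)_x = ∂F_z/∂y - ∂F_y/∂z = 0,
    (∇ × F)_y = ∂F_x/∂z - ∂F_z/∂x = 0,
    (∇ × F)_z = ∂F_y/∂x - ∂F_x/∂y = 3y^2.

On z = 2, (curl F)_z = 3y^2.

Convert to polar (x = r cos θ, y = r sin θ, dA = r dr dθ); the integrand becomes 3r^2sin(θ)^2, so

    ∬_D (curl F)_z dA = ∫_0^{2π} ∫_0^{5} (3r^2sin(θ)^2) · r dr dθ.

Inner (r from 0 to 5): 1875sin(θ)^2/4.
Outer (θ from 0 to 2π): 1875π/4.

Therefore ∮_C F · dr = 1875π/4.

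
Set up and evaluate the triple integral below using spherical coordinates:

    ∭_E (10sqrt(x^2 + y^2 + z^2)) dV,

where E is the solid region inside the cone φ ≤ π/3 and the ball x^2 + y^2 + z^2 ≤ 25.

In spherical coordinates, x = ρ sin(φ) cos(θ), y = ρ sin(φ) sin(θ), z = ρ cos(φ), and dV = ρ^2 sin(φ) dρ dφ dθ.

The integrand becomes 10ρ, so

    ∭_E (10sqrt(x^2 + y^2 + z^2)) dV = ∫_{0}^{2π} ∫_{0}^{π/3} ∫_{0}^{5} (10ρ) · ρ^2 sin(φ) dρ dφ dθ.

Inner (ρ): 3125sin(φ)/2.
Middle (φ): 3125/4.
Outer (θ): 3125π/2.

Therefore the triple integral equals 3125π/2.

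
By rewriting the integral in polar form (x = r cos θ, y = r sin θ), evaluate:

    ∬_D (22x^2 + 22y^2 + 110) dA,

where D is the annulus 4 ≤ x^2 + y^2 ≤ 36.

The region D is 2 ≤ r ≤ 6, 0 ≤ θ ≤ 2π in polar coordinates, where x = r cos(θ), y = r sin(θ), and dA = r dr dθ.

Under the substitution, the integrand becomes 22r^2 + 110, so

    ∬_D (22x^2 + 22y^2 + 110) dA = ∫_{0}^{2π} ∫_{2}^{6} (22r^2 + 110) · r dr dθ.

Inner integral (in r): ∫_{2}^{6} (22r^2 + 110) · r dr = 8800.

Outer integral (in θ): ∫_{0}^{2π} (8800) dθ = 17600π.

Therefore ∬_D (22x^2 + 22y^2 + 110) dA = 17600π.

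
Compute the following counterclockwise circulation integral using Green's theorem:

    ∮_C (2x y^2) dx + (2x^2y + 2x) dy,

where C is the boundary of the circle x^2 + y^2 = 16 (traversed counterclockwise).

Green's theorem converts the closed line integral into a double integral over the enclosed region D:

    ∮_C P dx + Q dy = ∬_D (∂Q/∂x - ∂P/∂y) dA.

Here P = 2x y^2, Q = 2x^2y + 2x, so

    ∂Q/∂x = 4x y + 2,    ∂P/∂y = 4x y,
    ∂Q/∂x - ∂P/∂y = 2.

D is the region x^2 + y^2 ≤ 16. Evaluating the double integral:

In polar coordinates (x = r cos θ, y = r sin θ, dA = r dr dθ) the integrand becomes 2, so

    ∬_D (2) dA = ∫_0^{2π} ∫_0^{4} (2) · r dr dθ.

Inner (r from 0 to 4): 16.
Outer (θ from 0 to 2π): 32π.

Therefore ∮_C P dx + Q dy = 32π.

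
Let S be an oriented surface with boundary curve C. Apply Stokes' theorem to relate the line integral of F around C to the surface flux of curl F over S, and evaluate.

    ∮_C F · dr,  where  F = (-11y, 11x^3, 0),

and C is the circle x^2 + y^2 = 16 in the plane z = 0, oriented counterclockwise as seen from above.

Let S be the flat disk x^2 + y^2 ≤ 16 in the plane z = 0, with upward unit normal n̂ = ẑ. By Stokes' theorem,

    ∮_C F · dr = ∬_S (∇ × F) · n̂ dS = ∬_D (curl F)_z dA,

where D is the disk x^2 + y^2 ≤ 16.

Compute the curl of F = (-11y, 11x^3, 0):
    (∇ × F)_x = ∂F_z/∂y - ∂F_y/∂z = 0,
    (∇ × F)_y = ∂F_x/∂z - ∂F_z/∂x = 0,
    (∇ × F)_z = ∂F_y/∂x - ∂F_x/∂y = 33x^2 + 11.

On z = 0, (curl F)_z = 33x^2 + 11.

Convert to polar (x = r cos θ, y = r sin θ, dA = r dr dθ); the integrand becomes 33r^2cos(θ)^2 + 11, so

    ∬_D (curl F)_z dA = ∫_0^{2π} ∫_0^{4} (33r^2cos(θ)^2 + 11) · r dr dθ.

Inner (r from 0 to 4): 2112cos(θ)^2 + 88.
Outer (θ from 0 to 2π): 2288π.

Therefore ∮_C F · dr = 2288π.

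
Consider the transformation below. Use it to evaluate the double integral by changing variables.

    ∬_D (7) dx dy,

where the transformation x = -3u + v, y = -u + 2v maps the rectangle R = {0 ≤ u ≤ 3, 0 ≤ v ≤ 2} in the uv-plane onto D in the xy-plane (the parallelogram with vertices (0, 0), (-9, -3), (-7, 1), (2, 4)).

Compute the Jacobian determinant of (x, y) with respect to (u, v):

    ∂(x,y)/∂(u,v) = | -3  1 | = (-3)(2) - (1)(-1) = -5.
                   | -1  2 |

Its absolute value is |J| = 5 (the area scaling factor).

Substituting x = -3u + v, y = -u + 2v into the integrand,

    7 → 7,

so the integral becomes

    ∬_R (7) · |J| du dv = ∫_0^3 ∫_0^2 (35) dv du.

Inner (v): 70.
Outer (u): 210.

Therefore ∬_D (7) dx dy = 210.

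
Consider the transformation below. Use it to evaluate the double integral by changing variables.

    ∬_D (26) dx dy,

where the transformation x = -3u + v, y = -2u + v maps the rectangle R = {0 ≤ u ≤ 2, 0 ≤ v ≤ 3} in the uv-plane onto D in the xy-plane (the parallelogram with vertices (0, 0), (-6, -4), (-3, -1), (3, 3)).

Compute the Jacobian determinant of (x, y) with respect to (u, v):

    ∂(x,y)/∂(u,v) = | -3  1 | = (-3)(1) - (1)(-2) = -1.
                   | -2  1 |

Its absolute value is |J| = 1 (the area scaling factor).

Substituting x = -3u + v, y = -2u + v into the integrand,

    26 → 26,

so the integral becomes

    ∬_R (26) · |J| du dv = ∫_0^2 ∫_0^3 (26) dv du.

Inner (v): 78.
Outer (u): 156.

Therefore ∬_D (26) dx dy = 156.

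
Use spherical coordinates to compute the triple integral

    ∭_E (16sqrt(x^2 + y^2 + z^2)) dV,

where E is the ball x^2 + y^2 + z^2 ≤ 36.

In spherical coordinates, x = ρ sin(φ) cos(θ), y = ρ sin(φ) sin(θ), z = ρ cos(φ), and dV = ρ^2 sin(φ) dρ dφ dθ.

The integrand becomes 16ρ, so

    ∭_E (16sqrt(x^2 + y^2 + z^2)) dV = ∫_{0}^{2π} ∫_{0}^{π} ∫_{0}^{6} (16ρ) · ρ^2 sin(φ) dρ dφ dθ.

Inner (ρ): 5184sin(φ).
Middle (φ): 10368.
Outer (θ): 20736π.

Therefore the triple integral equals 20736π.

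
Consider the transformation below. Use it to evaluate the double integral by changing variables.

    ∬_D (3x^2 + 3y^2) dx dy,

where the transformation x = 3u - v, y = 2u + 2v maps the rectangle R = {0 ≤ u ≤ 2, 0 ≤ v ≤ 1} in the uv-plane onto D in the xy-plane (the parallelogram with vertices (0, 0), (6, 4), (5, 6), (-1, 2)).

Compute the Jacobian determinant of (x, y) with respect to (u, v):

    ∂(x,y)/∂(u,v) = | 3  -1 | = (3)(2) - (-1)(2) = 8.
                   | 2  2 |

Its absolute value is |J| = 8 (the area scaling factor).

Substituting x = 3u - v, y = 2u + 2v into the integrand,

    3x^2 + 3y^2 → 39u^2 + 6u v + 15v^2,

so the integral becomes

    ∬_R (39u^2 + 6u v + 15v^2) · |J| du dv = ∫_0^2 ∫_0^1 (312u^2 + 48u v + 120v^2) dv du.

Inner (v): 312u^2 + 24u + 40.
Outer (u): 960.

Therefore ∬_D (3x^2 + 3y^2) dx dy = 960.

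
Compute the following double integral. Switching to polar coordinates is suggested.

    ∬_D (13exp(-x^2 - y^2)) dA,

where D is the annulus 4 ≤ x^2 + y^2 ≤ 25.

The region D is 2 ≤ r ≤ 5, 0 ≤ θ ≤ 2π in polar coordinates, where x = r cos(θ), y = r sin(θ), and dA = r dr dθ.

Under the substitution, the integrand becomes 13exp(-r^2), so

    ∬_D (13exp(-x^2 - y^2)) dA = ∫_{0}^{2π} ∫_{2}^{5} (13exp(-r^2)) · r dr dθ.

Inner integral (in r): ∫_{2}^{5} (13exp(-r^2)) · r dr = -(13 - 13exp(21))exp(-25)/2.

Outer integral (in θ): ∫_{0}^{2π} (-(13 - 13exp(21))exp(-25)/2) dθ = -13π (1 - exp(21))exp(-25).

Therefore ∬_D (13exp(-x^2 - y^2)) dA = -13π (1 - exp(21))exp(-25).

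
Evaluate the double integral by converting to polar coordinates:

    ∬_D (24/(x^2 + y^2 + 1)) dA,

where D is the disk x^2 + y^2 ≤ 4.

The region D is 0 ≤ r ≤ 2, 0 ≤ θ ≤ 2π in polar coordinates, where x = r cos(θ), y = r sin(θ), and dA = r dr dθ.

Under the substitution, the integrand becomes 24/(r^2 + 1), so

    ∬_D (24/(x^2 + y^2 + 1)) dA = ∫_{0}^{2π} ∫_{0}^{2} (24/(r^2 + 1)) · r dr dθ.

Inner integral (in r): ∫_{0}^{2} (24/(r^2 + 1)) · r dr = log(244140625).

Outer integral (in θ): ∫_{0}^{2π} (log(244140625)) dθ = 24π log(5).

Therefore ∬_D (24/(x^2 + y^2 + 1)) dA = 24π log(5).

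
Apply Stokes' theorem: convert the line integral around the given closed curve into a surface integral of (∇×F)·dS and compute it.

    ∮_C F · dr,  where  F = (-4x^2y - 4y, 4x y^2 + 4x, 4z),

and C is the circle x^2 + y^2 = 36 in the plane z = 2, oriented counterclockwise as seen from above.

Let S be the flat disk x^2 + y^2 ≤ 36 in the plane z = 2, with upward unit normal n̂ = ẑ. By Stokes' theorem,

    ∮_C F · dr = ∬_S (∇ × F) · n̂ dS = ∬_D (curl F)_z dA,

where D is the disk x^2 + y^2 ≤ 36.

Compute the curl of F = (-4x^2y - 4y, 4x y^2 + 4x, 4z):
    (∇ × F)_x = ∂F_z/∂y - ∂F_y/∂z = 0,
    (∇ × F)_y = ∂F_x/∂z - ∂F_z/∂x = 0,
    (∇ × F)_z = ∂F_y/∂x - ∂F_x/∂y = 4x^2 + 4y^2 + 8.

On z = 2, (curl F)_z = 4x^2 + 4y^2 + 8.

Convert to polar (x = r cos θ, y = r sin θ, dA = r dr dθ); the integrand becomes 4r^2 + 8, so

    ∬_D (curl F)_z dA = ∫_0^{2π} ∫_0^{6} (4r^2 + 8) · r dr dθ.

Inner (r from 0 to 6): 1440.
Outer (θ from 0 to 2π): 2880π.

Therefore ∮_C F · dr = 2880π.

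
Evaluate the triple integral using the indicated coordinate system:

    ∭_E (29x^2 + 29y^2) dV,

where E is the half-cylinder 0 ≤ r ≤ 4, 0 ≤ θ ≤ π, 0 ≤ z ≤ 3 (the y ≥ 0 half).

In cylindrical coordinates, x = r cos(θ), y = r sin(θ), z = z, and dV = r dr dθ dz.

The integrand becomes 29r^2, so

    ∭_E (29x^2 + 29y^2) dV = ∫_{0}^{π} ∫_{0}^{4} ∫_{0}^{3} (29r^2) · r dz dr dθ.

Inner (z): 87r^3.
Middle (r from 0 to 4): 5568.
Outer (θ): 5568π.

Therefore the triple integral equals 5568π.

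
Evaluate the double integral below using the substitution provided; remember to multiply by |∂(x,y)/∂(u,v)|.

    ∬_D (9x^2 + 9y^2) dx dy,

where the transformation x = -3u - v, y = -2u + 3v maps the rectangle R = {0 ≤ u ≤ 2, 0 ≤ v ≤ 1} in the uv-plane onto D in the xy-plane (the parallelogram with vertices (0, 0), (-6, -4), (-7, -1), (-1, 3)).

Compute the Jacobian determinant of (x, y) with respect to (u, v):

    ∂(x,y)/∂(u,v) = | -3  -1 | = (-3)(3) - (-1)(-2) = -11.
                   | -2  3 |

Its absolute value is |J| = 11 (the area scaling factor).

Substituting x = -3u - v, y = -2u + 3v into the integrand,

    9x^2 + 9y^2 → 117u^2 - 54u v + 90v^2,

so the integral becomes

    ∬_R (117u^2 - 54u v + 90v^2) · |J| du dv = ∫_0^2 ∫_0^1 (1287u^2 - 594u v + 990v^2) dv du.

Inner (v): 1287u^2 - 297u + 330.
Outer (u): 3498.

Therefore ∬_D (9x^2 + 9y^2) dx dy = 3498.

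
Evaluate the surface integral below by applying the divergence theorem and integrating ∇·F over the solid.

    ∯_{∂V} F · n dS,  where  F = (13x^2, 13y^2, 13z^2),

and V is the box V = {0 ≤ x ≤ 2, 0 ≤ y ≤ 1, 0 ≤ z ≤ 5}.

By the divergence theorem,

    ∯_{∂V} F · n dS = ∭_V (∇ · F) dV.

Compute the divergence:
    ∇ · F = ∂F_x/∂x + ∂F_y/∂y + ∂F_z/∂z = 26x + 26y + 26z.

V is a rectangular box, so dV = dx dy dz with 0 ≤ x ≤ 2, 0 ≤ y ≤ 1, 0 ≤ z ≤ 5.

Integrate (26x + 26y + 26z) over V as an iterated integral:

    ∭_V (∇·F) dV = ∫_0^{2} ∫_0^{1} ∫_0^{5} (26x + 26y + 26z) dz dy dx.

Inner (z from 0 to 5): 130x + 130y + 325.
Middle (y from 0 to 1): 130x + 390.
Outer (x from 0 to 2): 1040.

Therefore ∯_{∂V} F · n dS = 1040.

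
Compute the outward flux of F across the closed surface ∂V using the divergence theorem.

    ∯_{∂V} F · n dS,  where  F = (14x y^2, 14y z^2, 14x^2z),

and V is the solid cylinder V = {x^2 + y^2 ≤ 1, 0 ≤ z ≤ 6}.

By the divergence theorem,

    ∯_{∂V} F · n dS = ∭_V (∇ · F) dV.

Compute the divergence:
    ∇ · F = ∂F_x/∂x + ∂F_y/∂y + ∂F_z/∂z = 14y^2 + 14z^2 + 14x^2 = 14x^2 + 14y^2 + 14z^2.

In cylindrical coordinates, x = r cos(θ), y = r sin(θ), z = z, dV = r dr dθ dz, with 0 ≤ r ≤ 1, 0 ≤ θ ≤ 2π, 0 ≤ z ≤ 6.

The integrand, after substitution and multiplying by the volume element, becomes (14r^2 + 14z^2) · r, so

    ∭_V (∇·F) dV = ∫_0^{2π} ∫_0^{1} ∫_0^{6} (14r^2 + 14z^2) · r dz dr dθ.

Inner (z from 0 to 6): 84r (r^2 + 12).
Middle (r from 0 to 1): 525.
Outer (θ from 0 to 2π): 1050π.

Therefore ∯_{∂V} F · n dS = 1050π.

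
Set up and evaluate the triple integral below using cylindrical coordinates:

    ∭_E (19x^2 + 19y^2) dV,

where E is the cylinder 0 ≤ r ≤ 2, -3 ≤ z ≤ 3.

In cylindrical coordinates, x = r cos(θ), y = r sin(θ), z = z, and dV = r dr dθ dz.

The integrand becomes 19r^2, so

    ∭_E (19x^2 + 19y^2) dV = ∫_{0}^{2π} ∫_{0}^{2} ∫_{-3}^{3} (19r^2) · r dz dr dθ.

Inner (z): 114r^3.
Middle (r from 0 to 2): 456.
Outer (θ): 912π.

Therefore the triple integral equals 912π.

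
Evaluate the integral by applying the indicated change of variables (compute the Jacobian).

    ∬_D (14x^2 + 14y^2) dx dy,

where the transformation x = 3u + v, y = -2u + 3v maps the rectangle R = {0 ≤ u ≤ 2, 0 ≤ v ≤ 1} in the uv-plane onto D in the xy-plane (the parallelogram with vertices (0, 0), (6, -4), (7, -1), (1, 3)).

Compute the Jacobian determinant of (x, y) with respect to (u, v):

    ∂(x,y)/∂(u,v) = | 3  1 | = (3)(3) - (1)(-2) = 11.
                   | -2  3 |

Its absolute value is |J| = 11 (the area scaling factor).

Substituting x = 3u + v, y = -2u + 3v into the integrand,

    14x^2 + 14y^2 → 182u^2 - 84u v + 140v^2,

so the integral becomes

    ∬_R (182u^2 - 84u v + 140v^2) · |J| du dv = ∫_0^2 ∫_0^1 (2002u^2 - 924u v + 1540v^2) dv du.

Inner (v): 2002u^2 - 462u + 1540/3.
Outer (u): 16324/3.

Therefore ∬_D (14x^2 + 14y^2) dx dy = 16324/3.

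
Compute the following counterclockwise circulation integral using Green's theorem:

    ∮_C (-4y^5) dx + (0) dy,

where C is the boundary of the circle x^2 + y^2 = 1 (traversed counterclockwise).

Green's theorem converts the closed line integral into a double integral over the enclosed region D:

    ∮_C P dx + Q dy = ∬_D (∂Q/∂x - ∂P/∂y) dA.

Here P = -4y^5, Q = 0, so

    ∂Q/∂x = 0,    ∂P/∂y = -20y^4,
    ∂Q/∂x - ∂P/∂y = 20y^4.

D is the region x^2 + y^2 ≤ 1. Evaluating the double integral:

In polar coordinates (x = r cos θ, y = r sin θ, dA = r dr dθ) the integrand becomes 20r^4sin(θ)^4, so

    ∬_D (20y^4) dA = ∫_0^{2π} ∫_0^{1} (20r^4sin(θ)^4) · r dr dθ.

Inner (r from 0 to 1): 10sin(θ)^4/3.
Outer (θ from 0 to 2π): 5π/2.

Therefore ∮_C P dx + Q dy = 5π/2.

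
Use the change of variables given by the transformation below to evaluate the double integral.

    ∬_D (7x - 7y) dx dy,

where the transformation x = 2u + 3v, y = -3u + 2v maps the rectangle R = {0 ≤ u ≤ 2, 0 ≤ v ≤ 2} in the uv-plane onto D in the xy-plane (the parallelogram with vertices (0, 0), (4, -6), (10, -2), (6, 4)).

Compute the Jacobian determinant of (x, y) with respect to (u, v):

    ∂(x,y)/∂(u,v) = | 2  3 | = (2)(2) - (3)(-3) = 13.
                   | -3  2 |

Its absolute value is |J| = 13 (the area scaling factor).

Substituting x = 2u + 3v, y = -3u + 2v into the integrand,

    7x - 7y → 35u + 7v,

so the integral becomes

    ∬_R (35u + 7v) · |J| du dv = ∫_0^2 ∫_0^2 (455u + 91v) dv du.

Inner (v): 910u + 182.
Outer (u): 2184.

Therefore ∬_D (7x - 7y) dx dy = 2184.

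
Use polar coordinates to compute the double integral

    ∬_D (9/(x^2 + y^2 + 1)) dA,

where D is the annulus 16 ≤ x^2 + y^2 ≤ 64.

The region D is 4 ≤ r ≤ 8, 0 ≤ θ ≤ 2π in polar coordinates, where x = r cos(θ), y = r sin(θ), and dA = r dr dθ.

Under the substitution, the integrand becomes 9/(r^2 + 1), so

    ∬_D (9/(x^2 + y^2 + 1)) dA = ∫_{0}^{2π} ∫_{4}^{8} (9/(r^2 + 1)) · r dr dθ.

Inner integral (in r): ∫_{4}^{8} (9/(r^2 + 1)) · r dr = log(17850625sqrt(1105)/1419857).

Outer integral (in θ): ∫_{0}^{2π} (log(17850625sqrt(1105)/1419857)) dθ = log((17850625sqrt(1105)/1419857)^(2π)).

Therefore ∬_D (9/(x^2 + y^2 + 1)) dA = log((17850625sqrt(1105)/1419857)^(2π)).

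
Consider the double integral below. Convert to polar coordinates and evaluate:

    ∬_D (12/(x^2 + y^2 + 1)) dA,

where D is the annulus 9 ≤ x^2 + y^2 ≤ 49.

The region D is 3 ≤ r ≤ 7, 0 ≤ θ ≤ 2π in polar coordinates, where x = r cos(θ), y = r sin(θ), and dA = r dr dθ.

Under the substitution, the integrand becomes 12/(r^2 + 1), so

    ∬_D (12/(x^2 + y^2 + 1)) dA = ∫_{0}^{2π} ∫_{3}^{7} (12/(r^2 + 1)) · r dr dθ.

Inner integral (in r): ∫_{3}^{7} (12/(r^2 + 1)) · r dr = log(15625).

Outer integral (in θ): ∫_{0}^{2π} (log(15625)) dθ = 12π log(5).

Therefore ∬_D (12/(x^2 + y^2 + 1)) dA = 12π log(5).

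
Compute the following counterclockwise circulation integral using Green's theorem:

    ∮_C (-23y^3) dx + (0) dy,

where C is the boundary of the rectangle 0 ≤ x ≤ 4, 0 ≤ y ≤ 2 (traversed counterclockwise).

Green's theorem converts the closed line integral into a double integral over the enclosed region D:

    ∮_C P dx + Q dy = ∬_D (∂Q/∂x - ∂P/∂y) dA.

Here P = -23y^3, Q = 0, so

    ∂Q/∂x = 0,    ∂P/∂y = -69y^2,
    ∂Q/∂x - ∂P/∂y = 69y^2.

D is the region 0 ≤ x ≤ 4, 0 ≤ y ≤ 2. Evaluating the double integral:

    ∬_D (69y^2) dA = ∫_0^{4} ∫_0^{2} (69y^2) dy dx.

Inner (y from 0 to 2): 184.
Outer (x from 0 to 4): 736.

Therefore ∮_C P dx + Q dy = 736.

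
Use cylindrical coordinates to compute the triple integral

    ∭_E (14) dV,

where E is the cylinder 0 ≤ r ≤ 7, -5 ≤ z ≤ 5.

In cylindrical coordinates, x = r cos(θ), y = r sin(θ), z = z, and dV = r dr dθ dz.

The integrand becomes 14, so

    ∭_E (14) dV = ∫_{0}^{2π} ∫_{0}^{7} ∫_{-5}^{5} (14) · r dz dr dθ.

Inner (z): 140r.
Middle (r from 0 to 7): 3430.
Outer (θ): 6860π.

Therefore the triple integral equals 6860π.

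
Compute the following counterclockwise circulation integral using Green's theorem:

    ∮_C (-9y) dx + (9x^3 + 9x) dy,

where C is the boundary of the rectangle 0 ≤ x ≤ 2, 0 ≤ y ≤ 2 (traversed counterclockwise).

Green's theorem converts the closed line integral into a double integral over the enclosed region D:

    ∮_C P dx + Q dy = ∬_D (∂Q/∂x - ∂P/∂y) dA.

Here P = -9y, Q = 9x^3 + 9x, so

    ∂Q/∂x = 27x^2 + 9,    ∂P/∂y = -9,
    ∂Q/∂x - ∂P/∂y = 27x^2 + 18.

D is the region 0 ≤ x ≤ 2, 0 ≤ y ≤ 2. Evaluating the double integral:

    ∬_D (27x^2 + 18) dA = ∫_0^{2} ∫_0^{2} (27x^2 + 18) dy dx.

Inner (y from 0 to 2): 54x^2 + 36.
Outer (x from 0 to 2): 216.

Therefore ∮_C P dx + Q dy = 216.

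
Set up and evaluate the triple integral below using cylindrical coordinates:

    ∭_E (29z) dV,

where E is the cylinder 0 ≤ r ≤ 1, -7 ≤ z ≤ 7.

In cylindrical coordinates, x = r cos(θ), y = r sin(θ), z = z, and dV = r dr dθ dz.

The integrand becomes 29z, so

    ∭_E (29z) dV = ∫_{0}^{2π} ∫_{0}^{1} ∫_{-7}^{7} (29z) · r dz dr dθ.

Inner (z): 0.
Middle (r from 0 to 1): 0.
Outer (θ): 0.

Therefore the triple integral equals 0.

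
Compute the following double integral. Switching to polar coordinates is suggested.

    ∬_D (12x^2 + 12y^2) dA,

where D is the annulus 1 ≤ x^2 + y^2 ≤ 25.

The region D is 1 ≤ r ≤ 5, 0 ≤ θ ≤ 2π in polar coordinates, where x = r cos(θ), y = r sin(θ), and dA = r dr dθ.

Under the substitution, the integrand becomes 12r^2, so

    ∬_D (12x^2 + 12y^2) dA = ∫_{0}^{2π} ∫_{1}^{5} (12r^2) · r dr dθ.

Inner integral (in r): ∫_{1}^{5} (12r^2) · r dr = 1872.

Outer integral (in θ): ∫_{0}^{2π} (1872) dθ = 3744π.

Therefore ∬_D (12x^2 + 12y^2) dA = 3744π.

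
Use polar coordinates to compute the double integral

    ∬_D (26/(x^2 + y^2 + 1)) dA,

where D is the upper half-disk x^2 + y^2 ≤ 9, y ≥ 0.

The region D is 0 ≤ r ≤ 3, 0 ≤ θ ≤ π in polar coordinates, where x = r cos(θ), y = r sin(θ), and dA = r dr dθ.

Under the substitution, the integrand becomes 26/(r^2 + 1), so

    ∬_D (26/(x^2 + y^2 + 1)) dA = ∫_{0}^{π} ∫_{0}^{3} (26/(r^2 + 1)) · r dr dθ.

Inner integral (in r): ∫_{0}^{3} (26/(r^2 + 1)) · r dr = log(10000000000000).

Outer integral (in θ): ∫_{0}^{π} (log(10000000000000)) dθ = log(10000000000000^π).

Therefore ∬_D (26/(x^2 + y^2 + 1)) dA = log(10000000000000^π).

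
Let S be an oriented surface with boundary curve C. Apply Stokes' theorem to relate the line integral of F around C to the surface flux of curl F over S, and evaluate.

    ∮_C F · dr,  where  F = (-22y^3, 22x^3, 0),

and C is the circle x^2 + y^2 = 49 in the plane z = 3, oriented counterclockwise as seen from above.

Let S be the flat disk x^2 + y^2 ≤ 49 in the plane z = 3, with upward unit normal n̂ = ẑ. By Stokes' theorem,

    ∮_C F · dr = ∬_S (∇ × F) · n̂ dS = ∬_D (curl F)_z dA,

where D is the disk x^2 + y^2 ≤ 49.

Compute the curl of F = (-22y^3, 22x^3, 0):
    (∇ × F)_x = ∂F_z/∂y - ∂F_y/∂z = 0,
    (∇ × F)_y = ∂F_x/∂z - ∂F_z/∂x = 0,
    (∇ × F)_z = ∂F_y/∂x - ∂F_x/∂y = 66x^2 + 66y^2.

On z = 3, (curl F)_z = 66x^2 + 66y^2.

Convert to polar (x = r cos θ, y = r sin θ, dA = r dr dθ); the integrand becomes 66r^2, so

    ∬_D (curl F)_z dA = ∫_0^{2π} ∫_0^{7} (66r^2) · r dr dθ.

Inner (r from 0 to 7): 79233/2.
Outer (θ from 0 to 2π): 79233π.

Therefore ∮_C F · dr = 79233π.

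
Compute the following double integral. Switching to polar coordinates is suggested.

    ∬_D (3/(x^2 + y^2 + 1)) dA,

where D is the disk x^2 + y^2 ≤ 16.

The region D is 0 ≤ r ≤ 4, 0 ≤ θ ≤ 2π in polar coordinates, where x = r cos(θ), y = r sin(θ), and dA = r dr dθ.

Under the substitution, the integrand becomes 3/(r^2 + 1), so

    ∬_D (3/(x^2 + y^2 + 1)) dA = ∫_{0}^{2π} ∫_{0}^{4} (3/(r^2 + 1)) · r dr dθ.

Inner integral (in r): ∫_{0}^{4} (3/(r^2 + 1)) · r dr = 3log(17)/2.

Outer integral (in θ): ∫_{0}^{2π} (3log(17)/2) dθ = 3π log(17).

Therefore ∬_D (3/(x^2 + y^2 + 1)) dA = 3π log(17).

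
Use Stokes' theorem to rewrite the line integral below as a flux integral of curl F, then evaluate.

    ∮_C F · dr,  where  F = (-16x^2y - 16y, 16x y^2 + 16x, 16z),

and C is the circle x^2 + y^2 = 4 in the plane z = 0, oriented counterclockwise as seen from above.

Let S be the flat disk x^2 + y^2 ≤ 4 in the plane z = 0, with upward unit normal n̂ = ẑ. By Stokes' theorem,

    ∮_C F · dr = ∬_S (∇ × F) · n̂ dS = ∬_D (curl F)_z dA,

where D is the disk x^2 + y^2 ≤ 4.

Compute the curl of F = (-16x^2y - 16y, 16x y^2 + 16x, 16z):
    (∇ × F)_x = ∂F_z/∂y - ∂F_y/∂z = 0,
    (∇ × F)_y = ∂F_x/∂z - ∂F_z/∂x = 0,
    (∇ × F)_z = ∂F_y/∂x - ∂F_x/∂y = 16x^2 + 16y^2 + 32.

On z = 0, (curl F)_z = 16x^2 + 16y^2 + 32.

Convert to polar (x = r cos θ, y = r sin θ, dA = r dr dθ); the integrand becomes 16r^2 + 32, so

    ∬_D (curl F)_z dA = ∫_0^{2π} ∫_0^{2} (16r^2 + 32) · r dr dθ.

Inner (r from 0 to 2): 128.
Outer (θ from 0 to 2π): 256π.

Therefore ∮_C F · dr = 256π.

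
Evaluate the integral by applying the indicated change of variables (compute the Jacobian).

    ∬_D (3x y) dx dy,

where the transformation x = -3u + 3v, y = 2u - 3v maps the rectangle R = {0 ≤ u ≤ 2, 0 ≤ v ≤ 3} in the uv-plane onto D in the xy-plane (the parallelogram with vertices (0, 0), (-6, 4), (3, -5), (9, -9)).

Compute the Jacobian determinant of (x, y) with respect to (u, v):

    ∂(x,y)/∂(u,v) = | -3  3 | = (-3)(-3) - (3)(2) = 3.
                   | 2  -3 |

Its absolute value is |J| = 3 (the area scaling factor).

Substituting x = -3u + 3v, y = 2u - 3v into the integrand,

    3x y → -18u^2 + 45u v - 27v^2,

so the integral becomes

    ∬_R (-18u^2 + 45u v - 27v^2) · |J| du dv = ∫_0^2 ∫_0^3 (-54u^2 + 135u v - 81v^2) dv du.

Inner (v): -162u^2 + 1215u/2 - 729.
Outer (u): -675.

Therefore ∬_D (3x y) dx dy = -675.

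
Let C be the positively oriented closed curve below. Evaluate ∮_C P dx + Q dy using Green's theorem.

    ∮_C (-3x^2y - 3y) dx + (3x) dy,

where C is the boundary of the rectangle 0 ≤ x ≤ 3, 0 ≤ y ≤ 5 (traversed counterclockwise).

Green's theorem converts the closed line integral into a double integral over the enclosed region D:

    ∮_C P dx + Q dy = ∬_D (∂Q/∂x - ∂P/∂y) dA.

Here P = -3x^2y - 3y, Q = 3x, so

    ∂Q/∂x = 3,    ∂P/∂y = -3x^2 - 3,
    ∂Q/∂x - ∂P/∂y = 3x^2 + 6.

D is the region 0 ≤ x ≤ 3, 0 ≤ y ≤ 5. Evaluating the double integral:

    ∬_D (3x^2 + 6) dA = ∫_0^{3} ∫_0^{5} (3x^2 + 6) dy dx.

Inner (y from 0 to 5): 15x^2 + 30.
Outer (x from 0 to 3): 225.

Therefore ∮_C P dx + Q dy = 225.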